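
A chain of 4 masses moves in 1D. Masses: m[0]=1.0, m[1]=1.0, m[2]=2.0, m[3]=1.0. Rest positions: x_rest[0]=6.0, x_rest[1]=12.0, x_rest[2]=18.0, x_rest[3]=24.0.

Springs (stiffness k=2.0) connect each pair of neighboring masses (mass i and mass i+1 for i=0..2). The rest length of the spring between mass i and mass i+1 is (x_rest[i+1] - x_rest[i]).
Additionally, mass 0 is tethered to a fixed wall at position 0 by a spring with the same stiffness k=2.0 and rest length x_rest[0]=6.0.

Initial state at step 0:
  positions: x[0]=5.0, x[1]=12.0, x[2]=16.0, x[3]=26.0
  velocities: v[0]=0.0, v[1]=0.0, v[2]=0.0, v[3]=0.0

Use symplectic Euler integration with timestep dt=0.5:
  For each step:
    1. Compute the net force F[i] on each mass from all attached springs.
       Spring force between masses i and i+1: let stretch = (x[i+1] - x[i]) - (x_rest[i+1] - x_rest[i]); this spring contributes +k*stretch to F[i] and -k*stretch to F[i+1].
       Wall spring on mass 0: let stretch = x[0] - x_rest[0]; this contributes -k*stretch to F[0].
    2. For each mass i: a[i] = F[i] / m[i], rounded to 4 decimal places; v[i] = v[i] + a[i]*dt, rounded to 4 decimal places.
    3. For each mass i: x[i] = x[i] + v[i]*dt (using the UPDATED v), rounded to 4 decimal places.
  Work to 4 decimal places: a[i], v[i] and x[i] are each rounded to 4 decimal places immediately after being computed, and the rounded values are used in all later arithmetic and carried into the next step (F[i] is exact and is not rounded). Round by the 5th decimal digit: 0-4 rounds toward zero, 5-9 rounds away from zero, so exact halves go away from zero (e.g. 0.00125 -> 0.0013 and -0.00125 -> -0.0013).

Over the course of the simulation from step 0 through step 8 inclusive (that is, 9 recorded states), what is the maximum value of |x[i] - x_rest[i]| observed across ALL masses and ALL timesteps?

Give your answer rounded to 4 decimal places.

Answer: 2.9375

Derivation:
Step 0: x=[5.0000 12.0000 16.0000 26.0000] v=[0.0000 0.0000 0.0000 0.0000]
Step 1: x=[6.0000 10.5000 17.5000 24.0000] v=[2.0000 -3.0000 3.0000 -4.0000]
Step 2: x=[6.2500 10.2500 18.8750 21.7500] v=[0.5000 -0.5000 2.7500 -4.5000]
Step 3: x=[5.3750 12.3125 18.8125 21.0625] v=[-1.7500 4.1250 -0.1250 -1.3750]
Step 4: x=[5.2813 14.1563 17.6875 22.2500] v=[-0.1875 3.6875 -2.2500 2.3750]
Step 5: x=[6.9844 13.3282 16.8203 24.1563] v=[3.4062 -1.6563 -1.7344 3.8125]
Step 6: x=[8.3672 11.0742 16.9141 25.3946] v=[2.7656 -4.5080 0.1876 2.4765]
Step 7: x=[6.9199 10.3867 17.6681 25.3926] v=[-2.8946 -1.3751 1.5079 -0.0040]
Step 8: x=[3.7461 11.6065 18.5329 24.5284] v=[-6.3477 2.4395 1.7295 -1.7285]
Max displacement = 2.9375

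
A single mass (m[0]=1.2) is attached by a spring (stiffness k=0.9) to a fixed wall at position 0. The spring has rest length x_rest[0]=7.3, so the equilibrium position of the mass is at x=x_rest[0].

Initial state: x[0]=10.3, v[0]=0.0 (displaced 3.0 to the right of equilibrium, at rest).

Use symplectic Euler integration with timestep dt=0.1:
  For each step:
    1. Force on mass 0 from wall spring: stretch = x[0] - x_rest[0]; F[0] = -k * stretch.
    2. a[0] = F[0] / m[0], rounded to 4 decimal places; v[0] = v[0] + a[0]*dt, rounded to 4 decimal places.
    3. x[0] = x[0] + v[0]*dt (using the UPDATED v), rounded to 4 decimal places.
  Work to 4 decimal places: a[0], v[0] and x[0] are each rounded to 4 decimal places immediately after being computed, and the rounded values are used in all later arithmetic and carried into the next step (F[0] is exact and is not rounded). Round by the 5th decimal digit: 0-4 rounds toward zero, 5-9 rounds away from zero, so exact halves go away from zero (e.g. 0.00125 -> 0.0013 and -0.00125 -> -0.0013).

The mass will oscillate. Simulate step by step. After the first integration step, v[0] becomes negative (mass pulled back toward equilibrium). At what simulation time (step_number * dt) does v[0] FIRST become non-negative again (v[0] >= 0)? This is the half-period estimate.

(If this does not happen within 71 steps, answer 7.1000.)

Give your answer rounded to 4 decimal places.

Answer: 3.7000

Derivation:
Step 0: x=[10.3000] v=[0.0000]
Step 1: x=[10.2775] v=[-0.2250]
Step 2: x=[10.2327] v=[-0.4483]
Step 3: x=[10.1659] v=[-0.6683]
Step 4: x=[10.0776] v=[-0.8832]
Step 5: x=[9.9685] v=[-1.0915]
Step 6: x=[9.8393] v=[-1.2916]
Step 7: x=[9.6911] v=[-1.4821]
Step 8: x=[9.5250] v=[-1.6614]
Step 9: x=[9.3422] v=[-1.8283]
Step 10: x=[9.1441] v=[-1.9815]
Step 11: x=[8.9321] v=[-2.1198]
Step 12: x=[8.7079] v=[-2.2422]
Step 13: x=[8.4731] v=[-2.3478]
Step 14: x=[8.2295] v=[-2.4358]
Step 15: x=[7.9790] v=[-2.5055]
Step 16: x=[7.7234] v=[-2.5564]
Step 17: x=[7.4646] v=[-2.5882]
Step 18: x=[7.2045] v=[-2.6006]
Step 19: x=[6.9452] v=[-2.5934]
Step 20: x=[6.6885] v=[-2.5668]
Step 21: x=[6.4364] v=[-2.5209]
Step 22: x=[6.1908] v=[-2.4561]
Step 23: x=[5.9535] v=[-2.3729]
Step 24: x=[5.7263] v=[-2.2719]
Step 25: x=[5.5109] v=[-2.1539]
Step 26: x=[5.3089] v=[-2.0197]
Step 27: x=[5.1219] v=[-1.8704]
Step 28: x=[4.9512] v=[-1.7070]
Step 29: x=[4.7981] v=[-1.5308]
Step 30: x=[4.6638] v=[-1.3432]
Step 31: x=[4.5493] v=[-1.1455]
Step 32: x=[4.4554] v=[-0.9392]
Step 33: x=[4.3828] v=[-0.7259]
Step 34: x=[4.3321] v=[-0.5071]
Step 35: x=[4.3037] v=[-0.2845]
Step 36: x=[4.2977] v=[-0.0598]
Step 37: x=[4.3142] v=[0.1654]
First v>=0 after going negative at step 37, time=3.7000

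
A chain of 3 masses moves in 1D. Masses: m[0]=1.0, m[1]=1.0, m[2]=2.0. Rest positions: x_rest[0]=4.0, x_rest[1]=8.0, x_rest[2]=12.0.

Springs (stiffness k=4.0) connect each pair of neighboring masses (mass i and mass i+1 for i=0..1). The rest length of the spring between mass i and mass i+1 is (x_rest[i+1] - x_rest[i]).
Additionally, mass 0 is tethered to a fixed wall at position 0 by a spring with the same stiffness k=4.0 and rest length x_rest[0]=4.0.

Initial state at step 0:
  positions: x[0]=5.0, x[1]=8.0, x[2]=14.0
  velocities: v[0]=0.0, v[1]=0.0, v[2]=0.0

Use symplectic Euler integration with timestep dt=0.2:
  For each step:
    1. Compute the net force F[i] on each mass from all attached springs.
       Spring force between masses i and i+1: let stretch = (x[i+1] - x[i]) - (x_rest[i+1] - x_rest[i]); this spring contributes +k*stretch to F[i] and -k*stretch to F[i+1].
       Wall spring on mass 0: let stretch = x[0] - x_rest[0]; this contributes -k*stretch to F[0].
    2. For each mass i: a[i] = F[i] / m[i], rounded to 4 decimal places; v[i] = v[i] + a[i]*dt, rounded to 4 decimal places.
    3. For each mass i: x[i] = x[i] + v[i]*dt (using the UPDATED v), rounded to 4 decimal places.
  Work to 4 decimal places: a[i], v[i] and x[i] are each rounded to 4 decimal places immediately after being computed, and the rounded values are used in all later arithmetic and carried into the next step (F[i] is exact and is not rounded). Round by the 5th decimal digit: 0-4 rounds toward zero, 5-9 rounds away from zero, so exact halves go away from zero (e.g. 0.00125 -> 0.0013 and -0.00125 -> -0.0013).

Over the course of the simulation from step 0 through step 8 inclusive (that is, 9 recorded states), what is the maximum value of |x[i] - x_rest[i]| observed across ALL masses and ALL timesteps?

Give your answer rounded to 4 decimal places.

Step 0: x=[5.0000 8.0000 14.0000] v=[0.0000 0.0000 0.0000]
Step 1: x=[4.6800 8.4800 13.8400] v=[-1.6000 2.4000 -0.8000]
Step 2: x=[4.2192 9.2096 13.5712] v=[-2.3040 3.6480 -1.3440]
Step 3: x=[3.8818 9.8386 13.2735] v=[-1.6870 3.1450 -1.4886]
Step 4: x=[3.8764 10.0641 13.0210] v=[-0.0270 1.1275 -1.2626]
Step 5: x=[4.2408 9.7727 12.8519] v=[1.8220 -1.4571 -0.8454]
Step 6: x=[4.8118 9.0888 12.7565] v=[2.8549 -3.4193 -0.4771]
Step 7: x=[5.2972 8.3075 12.6877] v=[2.4271 -3.9067 -0.3442]
Step 8: x=[5.4167 7.7453 12.5884] v=[0.5976 -2.8108 -0.4963]
Max displacement = 2.0641

Answer: 2.0641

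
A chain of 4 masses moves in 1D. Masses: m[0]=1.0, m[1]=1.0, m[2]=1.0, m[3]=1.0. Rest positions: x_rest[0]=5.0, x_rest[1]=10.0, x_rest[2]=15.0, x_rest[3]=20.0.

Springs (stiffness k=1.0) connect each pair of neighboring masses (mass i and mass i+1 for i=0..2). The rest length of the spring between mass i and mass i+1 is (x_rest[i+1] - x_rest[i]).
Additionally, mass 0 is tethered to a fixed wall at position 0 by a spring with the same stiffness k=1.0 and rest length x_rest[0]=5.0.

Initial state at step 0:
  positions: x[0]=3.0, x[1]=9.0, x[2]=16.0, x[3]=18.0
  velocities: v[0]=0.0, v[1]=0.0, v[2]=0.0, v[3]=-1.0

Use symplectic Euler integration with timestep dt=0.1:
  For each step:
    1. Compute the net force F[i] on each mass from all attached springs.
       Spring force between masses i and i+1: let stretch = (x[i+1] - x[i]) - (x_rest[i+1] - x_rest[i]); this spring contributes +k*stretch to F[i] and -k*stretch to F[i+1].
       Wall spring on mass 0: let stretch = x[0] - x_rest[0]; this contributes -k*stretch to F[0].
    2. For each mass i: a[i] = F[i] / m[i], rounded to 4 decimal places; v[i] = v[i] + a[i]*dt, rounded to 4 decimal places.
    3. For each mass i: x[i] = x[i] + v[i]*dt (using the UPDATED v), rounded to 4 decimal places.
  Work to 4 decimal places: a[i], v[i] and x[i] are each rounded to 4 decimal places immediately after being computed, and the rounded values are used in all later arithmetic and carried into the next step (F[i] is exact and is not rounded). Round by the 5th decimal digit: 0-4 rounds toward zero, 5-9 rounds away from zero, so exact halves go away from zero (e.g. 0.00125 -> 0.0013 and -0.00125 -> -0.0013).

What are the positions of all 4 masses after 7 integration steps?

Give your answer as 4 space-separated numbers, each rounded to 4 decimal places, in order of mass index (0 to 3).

Answer: 3.7782 9.2319 14.7158 18.0972

Derivation:
Step 0: x=[3.0000 9.0000 16.0000 18.0000] v=[0.0000 0.0000 0.0000 -1.0000]
Step 1: x=[3.0300 9.0100 15.9500 17.9300] v=[0.3000 0.1000 -0.5000 -0.7000]
Step 2: x=[3.0895 9.0296 15.8504 17.8902] v=[0.5950 0.1960 -0.9960 -0.3980]
Step 3: x=[3.1775 9.0580 15.7030 17.8800] v=[0.8801 0.2841 -1.4741 -0.1020]
Step 4: x=[3.2925 9.0941 15.5109 17.8980] v=[1.1504 0.3606 -1.9209 0.1803]
Step 5: x=[3.4326 9.1363 15.2785 17.9422] v=[1.4013 0.4221 -2.3239 0.4416]
Step 6: x=[3.5954 9.1829 15.0113 18.0097] v=[1.6284 0.4660 -2.6718 0.6752]
Step 7: x=[3.7782 9.2319 14.7158 18.0972] v=[1.8276 0.4901 -2.9548 0.8754]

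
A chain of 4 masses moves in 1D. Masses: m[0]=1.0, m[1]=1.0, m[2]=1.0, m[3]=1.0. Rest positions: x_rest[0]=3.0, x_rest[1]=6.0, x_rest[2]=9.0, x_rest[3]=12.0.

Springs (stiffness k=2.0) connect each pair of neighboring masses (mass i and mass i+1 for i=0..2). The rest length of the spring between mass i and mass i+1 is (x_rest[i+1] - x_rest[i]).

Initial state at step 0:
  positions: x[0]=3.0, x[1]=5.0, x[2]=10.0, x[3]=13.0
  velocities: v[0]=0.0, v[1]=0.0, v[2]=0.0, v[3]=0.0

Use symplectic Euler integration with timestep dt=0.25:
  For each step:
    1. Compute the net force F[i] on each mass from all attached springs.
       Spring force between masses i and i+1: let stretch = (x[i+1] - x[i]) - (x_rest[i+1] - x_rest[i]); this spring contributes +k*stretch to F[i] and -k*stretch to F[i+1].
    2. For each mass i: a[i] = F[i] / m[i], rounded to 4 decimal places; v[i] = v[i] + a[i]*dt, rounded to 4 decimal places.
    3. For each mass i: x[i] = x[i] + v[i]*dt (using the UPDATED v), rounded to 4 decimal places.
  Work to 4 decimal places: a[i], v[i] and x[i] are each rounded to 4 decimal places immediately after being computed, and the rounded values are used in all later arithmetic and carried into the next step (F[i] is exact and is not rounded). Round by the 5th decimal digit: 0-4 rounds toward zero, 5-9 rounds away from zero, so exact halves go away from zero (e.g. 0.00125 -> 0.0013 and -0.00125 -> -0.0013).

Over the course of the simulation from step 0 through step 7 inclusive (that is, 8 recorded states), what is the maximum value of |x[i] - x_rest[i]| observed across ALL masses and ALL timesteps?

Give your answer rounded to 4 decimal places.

Step 0: x=[3.0000 5.0000 10.0000 13.0000] v=[0.0000 0.0000 0.0000 0.0000]
Step 1: x=[2.8750 5.3750 9.7500 13.0000] v=[-0.5000 1.5000 -1.0000 0.0000]
Step 2: x=[2.6875 5.9844 9.3594 12.9688] v=[-0.7500 2.4375 -1.5625 -0.1250]
Step 3: x=[2.5371 6.6036 8.9981 12.8614] v=[-0.6016 2.4766 -1.4453 -0.4297]
Step 4: x=[2.5200 7.0138 8.8204 12.6461] v=[-0.0684 1.6406 -0.7109 -0.8614]
Step 5: x=[2.6896 7.0881 8.8951 12.3275] v=[0.6785 0.2970 0.2987 -1.2743]
Step 6: x=[3.0341 6.8384 9.1730 11.9549] v=[1.3778 -0.9988 1.1114 -1.4905]
Step 7: x=[3.4791 6.4050 9.5068 11.6095] v=[1.7800 -1.7337 1.3351 -1.3815]
Max displacement = 1.0881

Answer: 1.0881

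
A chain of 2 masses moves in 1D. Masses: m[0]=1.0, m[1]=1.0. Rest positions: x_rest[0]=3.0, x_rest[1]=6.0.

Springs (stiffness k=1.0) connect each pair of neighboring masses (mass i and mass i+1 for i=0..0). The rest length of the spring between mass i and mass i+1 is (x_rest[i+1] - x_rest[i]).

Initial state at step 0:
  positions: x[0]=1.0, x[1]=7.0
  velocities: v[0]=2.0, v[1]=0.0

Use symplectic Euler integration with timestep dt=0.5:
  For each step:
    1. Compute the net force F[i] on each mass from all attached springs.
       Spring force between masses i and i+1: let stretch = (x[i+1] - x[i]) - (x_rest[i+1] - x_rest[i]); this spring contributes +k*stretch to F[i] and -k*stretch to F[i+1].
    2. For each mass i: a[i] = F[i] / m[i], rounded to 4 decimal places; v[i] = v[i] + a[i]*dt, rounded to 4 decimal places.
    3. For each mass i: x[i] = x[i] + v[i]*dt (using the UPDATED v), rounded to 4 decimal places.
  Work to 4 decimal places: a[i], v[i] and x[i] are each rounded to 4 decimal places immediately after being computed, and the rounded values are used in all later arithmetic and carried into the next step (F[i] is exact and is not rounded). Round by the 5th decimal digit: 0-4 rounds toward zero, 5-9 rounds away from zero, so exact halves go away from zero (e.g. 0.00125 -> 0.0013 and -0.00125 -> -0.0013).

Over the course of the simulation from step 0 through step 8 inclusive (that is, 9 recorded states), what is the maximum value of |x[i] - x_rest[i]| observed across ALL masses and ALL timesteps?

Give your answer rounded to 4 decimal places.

Answer: 5.4514

Derivation:
Step 0: x=[1.0000 7.0000] v=[2.0000 0.0000]
Step 1: x=[2.7500 6.2500] v=[3.5000 -1.5000]
Step 2: x=[4.6250 5.3750] v=[3.7500 -1.7500]
Step 3: x=[5.9375 5.0625] v=[2.6250 -0.6250]
Step 4: x=[6.2813 5.7188] v=[0.6875 1.3125]
Step 5: x=[5.7344 7.2657] v=[-1.0938 3.0938]
Step 6: x=[4.8203 9.1798] v=[-1.8282 3.8282]
Step 7: x=[4.2461 10.7541] v=[-1.1485 3.1485]
Step 8: x=[4.5489 11.4514] v=[0.6055 1.3945]
Max displacement = 5.4514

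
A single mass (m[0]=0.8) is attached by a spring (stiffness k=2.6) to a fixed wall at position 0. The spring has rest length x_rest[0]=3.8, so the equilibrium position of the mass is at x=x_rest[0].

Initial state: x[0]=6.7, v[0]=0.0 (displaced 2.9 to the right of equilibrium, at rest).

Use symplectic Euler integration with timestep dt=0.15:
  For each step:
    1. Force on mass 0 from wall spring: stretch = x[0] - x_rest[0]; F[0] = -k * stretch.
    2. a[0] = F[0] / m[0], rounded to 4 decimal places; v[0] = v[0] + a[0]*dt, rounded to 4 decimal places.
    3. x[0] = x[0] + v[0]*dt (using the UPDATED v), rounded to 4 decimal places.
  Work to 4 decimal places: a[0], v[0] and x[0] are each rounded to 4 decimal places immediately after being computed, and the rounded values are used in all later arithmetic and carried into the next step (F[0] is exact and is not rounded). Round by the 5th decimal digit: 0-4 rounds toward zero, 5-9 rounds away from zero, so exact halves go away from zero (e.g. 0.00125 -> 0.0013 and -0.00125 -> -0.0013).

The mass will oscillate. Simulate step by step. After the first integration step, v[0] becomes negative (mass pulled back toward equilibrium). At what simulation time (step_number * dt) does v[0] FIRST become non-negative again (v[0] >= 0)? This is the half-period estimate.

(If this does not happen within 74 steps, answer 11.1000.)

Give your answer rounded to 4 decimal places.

Answer: 1.8000

Derivation:
Step 0: x=[6.7000] v=[0.0000]
Step 1: x=[6.4879] v=[-1.4138]
Step 2: x=[6.0793] v=[-2.7242]
Step 3: x=[5.5040] v=[-3.8354]
Step 4: x=[4.8041] v=[-4.6661]
Step 5: x=[4.0308] v=[-5.1556]
Step 6: x=[3.2406] v=[-5.2681]
Step 7: x=[2.4913] v=[-4.9954]
Step 8: x=[1.8377] v=[-4.3574]
Step 9: x=[1.3276] v=[-3.4008]
Step 10: x=[0.9983] v=[-2.1955]
Step 11: x=[0.8738] v=[-0.8297]
Step 12: x=[0.9633] v=[0.5968]
First v>=0 after going negative at step 12, time=1.8000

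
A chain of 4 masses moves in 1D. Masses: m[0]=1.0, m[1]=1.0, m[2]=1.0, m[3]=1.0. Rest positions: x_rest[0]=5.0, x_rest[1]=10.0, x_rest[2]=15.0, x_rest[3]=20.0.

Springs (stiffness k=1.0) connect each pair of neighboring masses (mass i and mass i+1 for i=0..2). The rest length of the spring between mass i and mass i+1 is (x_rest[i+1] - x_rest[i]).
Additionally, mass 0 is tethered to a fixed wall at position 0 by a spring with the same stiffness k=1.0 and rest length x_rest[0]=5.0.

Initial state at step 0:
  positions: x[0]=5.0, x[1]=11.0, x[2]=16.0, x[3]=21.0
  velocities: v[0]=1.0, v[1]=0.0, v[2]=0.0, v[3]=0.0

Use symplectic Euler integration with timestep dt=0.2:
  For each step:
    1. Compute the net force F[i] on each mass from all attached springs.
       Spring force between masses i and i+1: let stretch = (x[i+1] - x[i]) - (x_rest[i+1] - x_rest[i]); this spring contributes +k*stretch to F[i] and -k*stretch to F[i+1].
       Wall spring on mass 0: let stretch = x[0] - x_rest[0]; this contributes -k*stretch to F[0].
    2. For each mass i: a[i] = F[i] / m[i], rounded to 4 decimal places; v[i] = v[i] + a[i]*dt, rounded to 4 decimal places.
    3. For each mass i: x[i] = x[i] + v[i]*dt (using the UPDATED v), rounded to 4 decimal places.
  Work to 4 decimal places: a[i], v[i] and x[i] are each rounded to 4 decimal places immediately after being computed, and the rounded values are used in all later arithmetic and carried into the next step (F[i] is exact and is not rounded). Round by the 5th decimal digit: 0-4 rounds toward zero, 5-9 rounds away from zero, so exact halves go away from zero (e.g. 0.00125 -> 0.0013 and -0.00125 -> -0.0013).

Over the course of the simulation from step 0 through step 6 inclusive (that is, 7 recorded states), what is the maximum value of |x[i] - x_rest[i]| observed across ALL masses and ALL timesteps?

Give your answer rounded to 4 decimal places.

Step 0: x=[5.0000 11.0000 16.0000 21.0000] v=[1.0000 0.0000 0.0000 0.0000]
Step 1: x=[5.2400 10.9600 16.0000 21.0000] v=[1.2000 -0.2000 0.0000 0.0000]
Step 2: x=[5.4992 10.8928 15.9984 21.0000] v=[1.2960 -0.3360 -0.0080 0.0000]
Step 3: x=[5.7542 10.8141 15.9926 20.9999] v=[1.2749 -0.3936 -0.0288 -0.0003]
Step 4: x=[5.9814 10.7401 15.9800 20.9995] v=[1.1360 -0.3699 -0.0630 -0.0018]
Step 5: x=[6.1597 10.6854 15.9586 20.9984] v=[0.8915 -0.2737 -0.1071 -0.0057]
Step 6: x=[6.2726 10.6606 15.9278 20.9957] v=[0.5647 -0.1242 -0.1538 -0.0137]
Max displacement = 1.2726

Answer: 1.2726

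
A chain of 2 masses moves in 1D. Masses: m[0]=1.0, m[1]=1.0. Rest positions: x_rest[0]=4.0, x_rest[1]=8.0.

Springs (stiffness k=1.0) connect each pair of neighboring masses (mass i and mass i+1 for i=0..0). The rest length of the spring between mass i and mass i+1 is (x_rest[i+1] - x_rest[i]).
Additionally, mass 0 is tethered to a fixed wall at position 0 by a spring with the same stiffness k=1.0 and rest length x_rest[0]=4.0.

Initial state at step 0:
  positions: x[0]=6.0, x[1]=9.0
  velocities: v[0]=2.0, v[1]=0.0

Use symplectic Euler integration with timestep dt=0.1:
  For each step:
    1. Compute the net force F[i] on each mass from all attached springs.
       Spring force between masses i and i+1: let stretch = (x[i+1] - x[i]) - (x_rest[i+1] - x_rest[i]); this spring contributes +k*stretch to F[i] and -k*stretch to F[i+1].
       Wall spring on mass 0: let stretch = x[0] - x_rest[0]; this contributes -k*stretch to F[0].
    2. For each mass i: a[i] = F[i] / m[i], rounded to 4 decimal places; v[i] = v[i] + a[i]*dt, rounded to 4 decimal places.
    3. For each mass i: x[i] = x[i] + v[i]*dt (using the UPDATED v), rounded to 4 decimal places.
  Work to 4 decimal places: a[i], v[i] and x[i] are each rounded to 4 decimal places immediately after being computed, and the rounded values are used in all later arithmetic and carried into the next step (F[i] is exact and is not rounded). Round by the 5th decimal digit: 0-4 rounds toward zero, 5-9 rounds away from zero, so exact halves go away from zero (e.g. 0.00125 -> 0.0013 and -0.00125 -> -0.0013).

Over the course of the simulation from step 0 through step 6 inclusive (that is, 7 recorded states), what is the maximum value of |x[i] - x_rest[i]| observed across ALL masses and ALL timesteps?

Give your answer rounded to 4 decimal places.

Step 0: x=[6.0000 9.0000] v=[2.0000 0.0000]
Step 1: x=[6.1700 9.0100] v=[1.7000 0.1000]
Step 2: x=[6.3067 9.0316] v=[1.3670 0.2160]
Step 3: x=[6.4076 9.0660] v=[1.0088 0.3435]
Step 4: x=[6.4710 9.1138] v=[0.6339 0.4777]
Step 5: x=[6.4961 9.1751] v=[0.2511 0.6134]
Step 6: x=[6.4830 9.2497] v=[-0.1306 0.7455]
Max displacement = 2.4961

Answer: 2.4961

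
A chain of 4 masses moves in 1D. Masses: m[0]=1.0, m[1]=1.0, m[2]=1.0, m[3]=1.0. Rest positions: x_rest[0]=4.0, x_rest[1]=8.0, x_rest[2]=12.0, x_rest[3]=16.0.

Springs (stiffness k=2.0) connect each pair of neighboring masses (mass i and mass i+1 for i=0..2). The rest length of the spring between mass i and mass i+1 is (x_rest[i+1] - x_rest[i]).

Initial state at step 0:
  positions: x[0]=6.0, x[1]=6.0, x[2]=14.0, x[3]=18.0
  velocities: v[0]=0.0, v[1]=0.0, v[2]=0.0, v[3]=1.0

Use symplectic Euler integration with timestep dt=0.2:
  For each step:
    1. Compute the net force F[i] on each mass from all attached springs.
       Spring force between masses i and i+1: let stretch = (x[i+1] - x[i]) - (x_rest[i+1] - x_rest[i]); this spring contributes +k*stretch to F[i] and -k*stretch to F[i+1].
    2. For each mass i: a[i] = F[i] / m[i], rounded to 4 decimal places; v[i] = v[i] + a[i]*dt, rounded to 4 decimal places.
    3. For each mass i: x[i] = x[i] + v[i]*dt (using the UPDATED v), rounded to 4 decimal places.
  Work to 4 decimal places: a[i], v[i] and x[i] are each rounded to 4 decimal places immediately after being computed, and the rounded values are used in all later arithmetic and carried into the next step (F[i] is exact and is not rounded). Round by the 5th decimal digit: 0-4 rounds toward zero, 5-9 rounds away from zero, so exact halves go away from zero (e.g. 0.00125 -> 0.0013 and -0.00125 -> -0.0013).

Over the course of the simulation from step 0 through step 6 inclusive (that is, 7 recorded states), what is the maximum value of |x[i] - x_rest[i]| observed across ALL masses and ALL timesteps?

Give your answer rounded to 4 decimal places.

Answer: 3.5833

Derivation:
Step 0: x=[6.0000 6.0000 14.0000 18.0000] v=[0.0000 0.0000 0.0000 1.0000]
Step 1: x=[5.6800 6.6400 13.6800 18.2000] v=[-1.6000 3.2000 -1.6000 1.0000]
Step 2: x=[5.1168 7.7664 13.1584 18.3584] v=[-2.8160 5.6320 -2.6080 0.7920]
Step 3: x=[4.4456 9.1122 12.6214 18.4208] v=[-3.3562 6.7290 -2.6848 0.3120]
Step 4: x=[3.8277 10.3654 12.2677 18.3392] v=[-3.0896 6.2660 -1.7687 -0.4078]
Step 5: x=[3.4128 11.2478 12.2475 18.0919] v=[-2.0745 4.4118 -0.1010 -1.2364]
Step 6: x=[3.3047 11.5833 12.6149 17.6971] v=[-0.5405 1.6777 1.8369 -1.9742]
Max displacement = 3.5833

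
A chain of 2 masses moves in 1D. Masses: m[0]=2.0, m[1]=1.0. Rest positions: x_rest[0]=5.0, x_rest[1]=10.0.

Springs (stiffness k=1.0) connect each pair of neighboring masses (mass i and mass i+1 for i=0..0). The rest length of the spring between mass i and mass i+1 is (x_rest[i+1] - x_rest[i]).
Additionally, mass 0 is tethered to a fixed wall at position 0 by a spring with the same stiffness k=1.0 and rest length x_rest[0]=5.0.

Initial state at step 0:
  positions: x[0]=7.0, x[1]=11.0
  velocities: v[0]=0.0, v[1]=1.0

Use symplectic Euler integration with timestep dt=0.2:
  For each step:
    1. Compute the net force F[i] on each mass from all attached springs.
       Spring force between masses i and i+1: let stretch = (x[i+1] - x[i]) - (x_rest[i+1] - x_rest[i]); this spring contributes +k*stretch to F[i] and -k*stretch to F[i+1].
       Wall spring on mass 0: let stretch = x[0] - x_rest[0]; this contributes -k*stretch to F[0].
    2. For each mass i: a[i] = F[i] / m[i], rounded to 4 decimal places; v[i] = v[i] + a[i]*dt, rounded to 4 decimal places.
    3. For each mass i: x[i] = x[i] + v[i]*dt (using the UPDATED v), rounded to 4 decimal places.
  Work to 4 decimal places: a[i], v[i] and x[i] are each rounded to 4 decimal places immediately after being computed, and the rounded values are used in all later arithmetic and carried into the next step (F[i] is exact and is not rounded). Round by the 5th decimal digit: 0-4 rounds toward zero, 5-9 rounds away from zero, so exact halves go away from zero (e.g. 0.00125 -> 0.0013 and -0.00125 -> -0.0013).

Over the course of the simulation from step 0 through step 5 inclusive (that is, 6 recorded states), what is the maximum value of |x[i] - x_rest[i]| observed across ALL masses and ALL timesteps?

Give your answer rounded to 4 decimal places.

Answer: 2.3178

Derivation:
Step 0: x=[7.0000 11.0000] v=[0.0000 1.0000]
Step 1: x=[6.9400 11.2400] v=[-0.3000 1.2000]
Step 2: x=[6.8272 11.5080] v=[-0.5640 1.3400]
Step 3: x=[6.6715 11.7888] v=[-0.7786 1.4038]
Step 4: x=[6.4847 12.0649] v=[-0.9340 1.3803]
Step 5: x=[6.2798 12.3178] v=[-1.0245 1.2643]
Max displacement = 2.3178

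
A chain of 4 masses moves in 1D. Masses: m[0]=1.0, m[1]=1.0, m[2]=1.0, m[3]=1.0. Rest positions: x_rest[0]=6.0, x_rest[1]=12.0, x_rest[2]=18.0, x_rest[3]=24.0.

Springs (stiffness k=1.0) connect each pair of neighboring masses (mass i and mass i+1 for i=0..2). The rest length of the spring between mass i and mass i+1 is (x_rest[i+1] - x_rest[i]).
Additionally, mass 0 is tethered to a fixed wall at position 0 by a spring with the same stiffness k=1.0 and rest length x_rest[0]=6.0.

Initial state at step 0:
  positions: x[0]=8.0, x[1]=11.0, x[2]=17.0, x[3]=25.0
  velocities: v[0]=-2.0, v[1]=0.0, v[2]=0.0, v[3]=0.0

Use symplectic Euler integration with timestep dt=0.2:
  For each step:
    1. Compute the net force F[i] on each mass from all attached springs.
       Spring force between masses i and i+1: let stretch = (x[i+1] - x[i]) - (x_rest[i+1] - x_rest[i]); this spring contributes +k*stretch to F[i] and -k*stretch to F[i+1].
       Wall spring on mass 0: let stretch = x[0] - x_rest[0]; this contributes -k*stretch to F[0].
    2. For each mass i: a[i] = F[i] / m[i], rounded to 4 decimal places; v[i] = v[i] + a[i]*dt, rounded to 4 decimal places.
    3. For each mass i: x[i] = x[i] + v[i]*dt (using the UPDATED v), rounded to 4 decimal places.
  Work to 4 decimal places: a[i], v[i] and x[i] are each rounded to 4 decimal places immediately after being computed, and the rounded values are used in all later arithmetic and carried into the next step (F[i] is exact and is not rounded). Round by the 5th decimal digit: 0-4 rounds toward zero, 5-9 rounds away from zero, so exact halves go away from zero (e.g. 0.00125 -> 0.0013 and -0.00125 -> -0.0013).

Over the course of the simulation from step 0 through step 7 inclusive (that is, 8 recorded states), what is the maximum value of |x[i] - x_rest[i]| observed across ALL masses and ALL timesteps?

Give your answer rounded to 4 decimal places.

Answer: 2.7805

Derivation:
Step 0: x=[8.0000 11.0000 17.0000 25.0000] v=[-2.0000 0.0000 0.0000 0.0000]
Step 1: x=[7.4000 11.1200 17.0800 24.9200] v=[-3.0000 0.6000 0.4000 -0.4000]
Step 2: x=[6.6528 11.3296 17.2352 24.7664] v=[-3.7360 1.0480 0.7760 -0.7680]
Step 3: x=[5.8266 11.5884 17.4554 24.5516] v=[-4.1312 1.2938 1.1011 -1.0742]
Step 4: x=[4.9978 11.8514 17.7248 24.2929] v=[-4.1442 1.3148 1.3469 -1.2934]
Step 5: x=[4.2432 12.0752 18.0220 24.0115] v=[-3.7730 1.1188 1.4858 -1.4070]
Step 6: x=[3.6322 12.2236 18.3209 23.7305] v=[-3.0552 0.7418 1.4943 -1.4049]
Step 7: x=[3.2195 12.2722 18.5923 23.4731] v=[-2.0634 0.2430 1.3568 -1.2868]
Max displacement = 2.7805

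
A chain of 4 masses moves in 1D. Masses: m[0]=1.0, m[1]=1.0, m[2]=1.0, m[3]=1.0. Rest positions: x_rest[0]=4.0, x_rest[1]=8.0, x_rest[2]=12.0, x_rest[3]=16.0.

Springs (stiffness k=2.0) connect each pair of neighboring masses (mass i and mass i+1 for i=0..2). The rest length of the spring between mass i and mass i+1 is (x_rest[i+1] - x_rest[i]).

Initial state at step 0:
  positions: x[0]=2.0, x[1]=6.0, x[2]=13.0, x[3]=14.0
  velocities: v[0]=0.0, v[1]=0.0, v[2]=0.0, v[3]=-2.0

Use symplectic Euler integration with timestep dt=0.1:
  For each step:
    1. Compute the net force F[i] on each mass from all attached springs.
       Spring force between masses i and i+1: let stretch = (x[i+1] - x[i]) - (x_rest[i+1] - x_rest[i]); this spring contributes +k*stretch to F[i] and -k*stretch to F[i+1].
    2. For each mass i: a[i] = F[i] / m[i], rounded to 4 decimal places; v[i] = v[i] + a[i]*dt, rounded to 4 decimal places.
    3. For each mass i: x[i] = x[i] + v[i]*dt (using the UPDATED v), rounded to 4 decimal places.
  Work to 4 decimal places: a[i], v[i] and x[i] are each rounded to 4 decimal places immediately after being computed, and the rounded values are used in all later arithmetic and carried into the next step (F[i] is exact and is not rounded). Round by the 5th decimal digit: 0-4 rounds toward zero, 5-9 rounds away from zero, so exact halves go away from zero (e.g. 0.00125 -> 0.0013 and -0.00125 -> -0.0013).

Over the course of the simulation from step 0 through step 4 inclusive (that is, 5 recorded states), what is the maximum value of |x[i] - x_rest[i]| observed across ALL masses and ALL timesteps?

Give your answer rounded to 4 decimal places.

Answer: 2.2419

Derivation:
Step 0: x=[2.0000 6.0000 13.0000 14.0000] v=[0.0000 0.0000 0.0000 -2.0000]
Step 1: x=[2.0000 6.0600 12.8800 13.8600] v=[0.0000 0.6000 -1.2000 -1.4000]
Step 2: x=[2.0012 6.1752 12.6432 13.7804] v=[0.0120 1.1520 -2.3680 -0.7960]
Step 3: x=[2.0059 6.3363 12.2998 13.7581] v=[0.0468 1.6108 -3.4342 -0.2234]
Step 4: x=[2.0172 6.5300 11.8663 13.7866] v=[0.1129 1.9374 -4.3352 0.2849]
Max displacement = 2.2419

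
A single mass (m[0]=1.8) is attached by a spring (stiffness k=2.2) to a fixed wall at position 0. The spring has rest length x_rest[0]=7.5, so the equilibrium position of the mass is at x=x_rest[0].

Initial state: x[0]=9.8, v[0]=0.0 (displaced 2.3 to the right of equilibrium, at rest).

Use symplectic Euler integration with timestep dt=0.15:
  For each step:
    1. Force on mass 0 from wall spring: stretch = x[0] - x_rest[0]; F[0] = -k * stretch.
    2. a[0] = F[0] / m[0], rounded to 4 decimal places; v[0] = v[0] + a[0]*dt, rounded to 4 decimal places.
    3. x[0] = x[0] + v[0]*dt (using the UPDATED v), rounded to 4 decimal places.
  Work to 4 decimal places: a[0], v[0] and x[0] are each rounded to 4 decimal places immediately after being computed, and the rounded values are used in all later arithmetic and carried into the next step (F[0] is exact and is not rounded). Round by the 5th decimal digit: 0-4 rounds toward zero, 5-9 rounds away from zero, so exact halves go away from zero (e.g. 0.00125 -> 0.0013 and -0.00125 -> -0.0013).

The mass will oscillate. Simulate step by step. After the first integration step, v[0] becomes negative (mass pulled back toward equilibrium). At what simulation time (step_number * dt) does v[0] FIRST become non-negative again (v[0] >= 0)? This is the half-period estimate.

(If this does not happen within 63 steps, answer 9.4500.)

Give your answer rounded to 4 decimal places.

Answer: 2.8500

Derivation:
Step 0: x=[9.8000] v=[0.0000]
Step 1: x=[9.7367] v=[-0.4217]
Step 2: x=[9.6119] v=[-0.8318]
Step 3: x=[9.4291] v=[-1.2190]
Step 4: x=[9.1932] v=[-1.5727]
Step 5: x=[8.9107] v=[-1.8831]
Step 6: x=[8.5894] v=[-2.1417]
Step 7: x=[8.2382] v=[-2.3414]
Step 8: x=[7.8667] v=[-2.4767]
Step 9: x=[7.4851] v=[-2.5439]
Step 10: x=[7.1039] v=[-2.5412]
Step 11: x=[6.7336] v=[-2.4686]
Step 12: x=[6.3844] v=[-2.3281]
Step 13: x=[6.0659] v=[-2.1236]
Step 14: x=[5.7868] v=[-1.8607]
Step 15: x=[5.5548] v=[-1.5466]
Step 16: x=[5.3763] v=[-1.1900]
Step 17: x=[5.2562] v=[-0.8007]
Step 18: x=[5.1978] v=[-0.3893]
Step 19: x=[5.2027] v=[0.0328]
First v>=0 after going negative at step 19, time=2.8500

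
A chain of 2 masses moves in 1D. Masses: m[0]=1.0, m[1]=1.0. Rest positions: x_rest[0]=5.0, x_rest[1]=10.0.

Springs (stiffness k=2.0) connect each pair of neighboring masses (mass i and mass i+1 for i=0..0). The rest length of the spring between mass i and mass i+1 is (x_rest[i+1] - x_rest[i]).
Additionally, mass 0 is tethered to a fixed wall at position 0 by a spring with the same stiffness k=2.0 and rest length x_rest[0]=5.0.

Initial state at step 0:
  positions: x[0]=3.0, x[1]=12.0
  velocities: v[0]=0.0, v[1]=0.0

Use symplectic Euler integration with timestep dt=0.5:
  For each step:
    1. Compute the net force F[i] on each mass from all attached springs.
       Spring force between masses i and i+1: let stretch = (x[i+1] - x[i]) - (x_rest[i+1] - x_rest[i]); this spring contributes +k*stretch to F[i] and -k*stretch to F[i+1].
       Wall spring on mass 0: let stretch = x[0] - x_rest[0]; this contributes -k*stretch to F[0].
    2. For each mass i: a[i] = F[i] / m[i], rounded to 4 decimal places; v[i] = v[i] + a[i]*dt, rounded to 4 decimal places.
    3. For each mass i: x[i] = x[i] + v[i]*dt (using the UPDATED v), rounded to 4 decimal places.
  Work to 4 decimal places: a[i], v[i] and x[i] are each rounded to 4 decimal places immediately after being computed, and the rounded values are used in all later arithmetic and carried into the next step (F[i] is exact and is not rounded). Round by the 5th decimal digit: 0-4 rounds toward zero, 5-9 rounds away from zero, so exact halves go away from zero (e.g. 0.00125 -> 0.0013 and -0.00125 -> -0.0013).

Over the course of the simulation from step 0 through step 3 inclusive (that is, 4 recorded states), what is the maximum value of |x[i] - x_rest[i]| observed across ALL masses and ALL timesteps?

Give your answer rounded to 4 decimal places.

Answer: 3.0000

Derivation:
Step 0: x=[3.0000 12.0000] v=[0.0000 0.0000]
Step 1: x=[6.0000 10.0000] v=[6.0000 -4.0000]
Step 2: x=[8.0000 8.5000] v=[4.0000 -3.0000]
Step 3: x=[6.2500 9.2500] v=[-3.5000 1.5000]
Max displacement = 3.0000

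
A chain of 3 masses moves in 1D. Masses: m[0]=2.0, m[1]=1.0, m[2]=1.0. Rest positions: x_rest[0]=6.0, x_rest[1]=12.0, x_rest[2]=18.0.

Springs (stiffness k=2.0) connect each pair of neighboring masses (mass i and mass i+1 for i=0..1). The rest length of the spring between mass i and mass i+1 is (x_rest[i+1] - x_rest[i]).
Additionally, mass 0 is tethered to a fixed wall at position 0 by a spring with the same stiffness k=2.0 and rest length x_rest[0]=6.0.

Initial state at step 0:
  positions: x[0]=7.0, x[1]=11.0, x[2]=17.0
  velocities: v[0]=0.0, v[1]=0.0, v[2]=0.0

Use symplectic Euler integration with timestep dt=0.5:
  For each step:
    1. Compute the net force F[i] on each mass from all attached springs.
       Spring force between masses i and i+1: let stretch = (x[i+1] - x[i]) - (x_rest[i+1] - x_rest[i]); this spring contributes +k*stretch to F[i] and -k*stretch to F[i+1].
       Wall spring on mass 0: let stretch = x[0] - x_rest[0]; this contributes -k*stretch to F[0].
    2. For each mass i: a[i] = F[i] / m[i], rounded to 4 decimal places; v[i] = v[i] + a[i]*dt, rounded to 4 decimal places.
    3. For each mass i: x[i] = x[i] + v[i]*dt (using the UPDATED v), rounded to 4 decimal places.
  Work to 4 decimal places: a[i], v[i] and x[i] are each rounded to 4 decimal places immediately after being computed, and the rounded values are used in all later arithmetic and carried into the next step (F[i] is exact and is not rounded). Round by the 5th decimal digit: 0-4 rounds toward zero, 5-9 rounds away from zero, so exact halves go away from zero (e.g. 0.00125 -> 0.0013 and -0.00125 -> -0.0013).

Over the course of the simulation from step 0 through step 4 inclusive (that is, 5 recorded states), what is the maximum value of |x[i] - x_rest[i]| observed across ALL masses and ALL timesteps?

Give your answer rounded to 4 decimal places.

Answer: 1.3750

Derivation:
Step 0: x=[7.0000 11.0000 17.0000] v=[0.0000 0.0000 0.0000]
Step 1: x=[6.2500 12.0000 17.0000] v=[-1.5000 2.0000 0.0000]
Step 2: x=[5.3750 12.6250 17.5000] v=[-1.7500 1.2500 1.0000]
Step 3: x=[4.9688 12.0625 18.5625] v=[-0.8125 -1.1250 2.1250]
Step 4: x=[5.0938 11.2032 19.3750] v=[0.2500 -1.7187 1.6250]
Max displacement = 1.3750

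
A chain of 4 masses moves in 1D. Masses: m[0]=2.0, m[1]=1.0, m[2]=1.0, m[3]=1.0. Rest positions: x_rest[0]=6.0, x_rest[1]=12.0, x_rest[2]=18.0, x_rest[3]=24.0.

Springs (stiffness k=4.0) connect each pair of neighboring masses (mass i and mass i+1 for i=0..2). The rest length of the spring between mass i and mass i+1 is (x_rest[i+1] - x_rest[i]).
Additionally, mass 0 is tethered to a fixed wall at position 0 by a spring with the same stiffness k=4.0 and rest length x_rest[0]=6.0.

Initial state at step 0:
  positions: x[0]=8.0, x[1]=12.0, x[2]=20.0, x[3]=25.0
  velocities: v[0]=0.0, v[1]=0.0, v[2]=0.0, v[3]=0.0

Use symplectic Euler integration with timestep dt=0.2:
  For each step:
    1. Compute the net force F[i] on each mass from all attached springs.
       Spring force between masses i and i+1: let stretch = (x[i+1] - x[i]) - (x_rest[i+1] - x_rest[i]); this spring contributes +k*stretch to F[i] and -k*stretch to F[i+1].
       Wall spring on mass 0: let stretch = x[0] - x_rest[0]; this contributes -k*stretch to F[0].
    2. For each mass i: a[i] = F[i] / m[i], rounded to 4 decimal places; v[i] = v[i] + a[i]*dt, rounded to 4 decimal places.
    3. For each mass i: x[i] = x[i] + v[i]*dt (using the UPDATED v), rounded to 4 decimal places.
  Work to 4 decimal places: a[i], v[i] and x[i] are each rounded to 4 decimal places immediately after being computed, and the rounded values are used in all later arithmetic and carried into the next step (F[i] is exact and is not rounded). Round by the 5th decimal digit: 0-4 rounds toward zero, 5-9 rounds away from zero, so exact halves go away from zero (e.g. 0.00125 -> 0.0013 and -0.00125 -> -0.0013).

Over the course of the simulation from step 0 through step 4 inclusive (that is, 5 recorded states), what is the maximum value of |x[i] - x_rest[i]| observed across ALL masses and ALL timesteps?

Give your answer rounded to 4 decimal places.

Step 0: x=[8.0000 12.0000 20.0000 25.0000] v=[0.0000 0.0000 0.0000 0.0000]
Step 1: x=[7.6800 12.6400 19.5200 25.1600] v=[-1.6000 3.2000 -2.4000 0.8000]
Step 2: x=[7.1424 13.5872 18.8416 25.3776] v=[-2.6880 4.7360 -3.3920 1.0880]
Step 3: x=[6.5490 14.3439 18.3683 25.5094] v=[-2.9670 3.7837 -2.3667 0.6592]
Step 4: x=[6.0553 14.4974 18.3936 25.4587] v=[-2.4686 0.7673 0.1267 -0.2537]
Max displacement = 2.4974

Answer: 2.4974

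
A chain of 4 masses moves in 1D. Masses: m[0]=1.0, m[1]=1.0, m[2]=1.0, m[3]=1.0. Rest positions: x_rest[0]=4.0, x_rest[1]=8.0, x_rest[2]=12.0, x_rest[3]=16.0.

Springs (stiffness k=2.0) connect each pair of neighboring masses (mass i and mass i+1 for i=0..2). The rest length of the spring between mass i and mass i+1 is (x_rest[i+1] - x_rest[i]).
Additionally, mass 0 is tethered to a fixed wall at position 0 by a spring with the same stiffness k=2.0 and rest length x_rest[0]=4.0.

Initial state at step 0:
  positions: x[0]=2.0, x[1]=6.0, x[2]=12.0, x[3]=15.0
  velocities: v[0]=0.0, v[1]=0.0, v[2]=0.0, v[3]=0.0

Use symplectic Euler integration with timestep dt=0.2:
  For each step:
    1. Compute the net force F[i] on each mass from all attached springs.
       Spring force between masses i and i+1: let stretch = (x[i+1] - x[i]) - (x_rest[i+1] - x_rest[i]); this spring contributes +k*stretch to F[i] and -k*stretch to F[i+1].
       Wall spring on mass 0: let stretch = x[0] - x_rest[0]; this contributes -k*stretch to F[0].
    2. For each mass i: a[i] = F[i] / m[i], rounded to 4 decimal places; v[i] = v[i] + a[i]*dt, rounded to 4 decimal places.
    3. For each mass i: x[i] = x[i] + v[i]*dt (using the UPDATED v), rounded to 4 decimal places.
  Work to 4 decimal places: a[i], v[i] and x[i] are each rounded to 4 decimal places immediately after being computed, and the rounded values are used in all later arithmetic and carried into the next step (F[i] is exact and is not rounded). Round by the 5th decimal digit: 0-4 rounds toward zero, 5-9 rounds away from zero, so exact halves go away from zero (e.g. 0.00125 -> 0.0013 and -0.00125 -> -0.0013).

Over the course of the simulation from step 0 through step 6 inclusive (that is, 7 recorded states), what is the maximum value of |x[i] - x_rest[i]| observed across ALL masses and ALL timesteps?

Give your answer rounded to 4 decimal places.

Step 0: x=[2.0000 6.0000 12.0000 15.0000] v=[0.0000 0.0000 0.0000 0.0000]
Step 1: x=[2.1600 6.1600 11.7600 15.0800] v=[0.8000 0.8000 -1.2000 0.4000]
Step 2: x=[2.4672 6.4480 11.3376 15.2144] v=[1.5360 1.4400 -2.1120 0.6720]
Step 3: x=[2.8955 6.8087 10.8342 15.3587] v=[2.1414 1.8035 -2.5171 0.7213]
Step 4: x=[3.4052 7.1784 10.3707 15.4610] v=[2.5485 1.8484 -2.3175 0.5115]
Step 5: x=[3.9443 7.5016 10.0590 15.4761] v=[2.6957 1.6160 -1.5583 0.0754]
Step 6: x=[4.4525 7.7448 9.9761 15.3778] v=[2.5409 1.2160 -0.4144 -0.4914]
Max displacement = 2.0239

Answer: 2.0239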